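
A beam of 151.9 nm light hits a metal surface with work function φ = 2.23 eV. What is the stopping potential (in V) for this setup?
5.9322 V

The stopping potential V_s satisfies: eV_s = KE_max

First, find KE_max using Einstein's equation:
E_photon = hc/λ = 8.1622 eV
KE_max = E_photon - φ = 8.1622 - 2.23 = 5.9322 eV

Since eV_s = KE_max:
V_s = KE_max/e = 5.9322 V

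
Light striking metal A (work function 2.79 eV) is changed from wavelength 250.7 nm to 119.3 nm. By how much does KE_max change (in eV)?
5.4471 eV

Using Einstein's equation: KE_max = hc/λ - φ

For λ₁ = 250.7 nm:
KE₁ = hc/λ₁ - φ = 4.9455 - 2.79 = 2.1555 eV

For λ₂ = 119.3 nm:
KE₂ = hc/λ₂ - φ = 10.3926 - 2.79 = 7.6026 eV

Change in KE:
ΔKE = KE₂ - KE₁ = 7.6026 - 2.1555 = 5.4471 eV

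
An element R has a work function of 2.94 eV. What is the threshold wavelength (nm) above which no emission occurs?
421.71 nm

The threshold wavelength is when the photon energy equals the work function:
hc/λ₀ = φ

Solving for λ₀:
λ₀ = hc/φ = (6.626×10⁻³⁴ J·s)(3×10⁸ m/s) / (2.94 eV × 1.602×10⁻¹⁹ J/eV)
λ₀ = 421.71 nm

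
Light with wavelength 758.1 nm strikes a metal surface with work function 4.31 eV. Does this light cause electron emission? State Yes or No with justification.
No

For photoemission, the photon energy must exceed the work function.

Photon energy: E = hc/λ = 1.6355 eV
Work function: φ = 4.31 eV

Since E_photon (1.6355 eV) < φ (4.31 eV), photoemission will NOT occur.
The threshold wavelength is λ₀ = hc/φ = 287.7 nm.
Since 758.1 nm > 287.7 nm, the photons lack sufficient energy.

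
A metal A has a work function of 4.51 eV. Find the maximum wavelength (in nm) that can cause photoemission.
274.91 nm

The threshold wavelength is when the photon energy equals the work function:
hc/λ₀ = φ

Solving for λ₀:
λ₀ = hc/φ = (6.626×10⁻³⁴ J·s)(3×10⁸ m/s) / (4.51 eV × 1.602×10⁻¹⁹ J/eV)
λ₀ = 274.91 nm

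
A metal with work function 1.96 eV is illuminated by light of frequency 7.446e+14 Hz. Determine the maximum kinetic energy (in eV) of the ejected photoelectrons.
1.1194 eV

Using Einstein's photoelectric equation: KE_max = hf - φ

First, calculate the photon energy:
E_photon = hf = (6.626×10⁻³⁴ J·s)(7.446e+14 Hz)
E_photon = 3.0794 eV

Then, the maximum kinetic energy:
KE_max = E_photon - φ = 3.0794 eV - 1.96 eV = 1.1194 eV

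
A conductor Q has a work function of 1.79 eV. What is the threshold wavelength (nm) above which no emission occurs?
692.65 nm

The threshold wavelength is when the photon energy equals the work function:
hc/λ₀ = φ

Solving for λ₀:
λ₀ = hc/φ = (6.626×10⁻³⁴ J·s)(3×10⁸ m/s) / (1.79 eV × 1.602×10⁻¹⁹ J/eV)
λ₀ = 692.65 nm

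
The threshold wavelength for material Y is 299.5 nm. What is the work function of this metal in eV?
4.14 eV

At the threshold wavelength, photon energy equals work function:
φ = hc/λ₀

Calculating:
φ = (6.626×10⁻³⁴ J·s)(3×10⁸ m/s) / (299.5×10⁻⁹ m)
φ = 4.14 eV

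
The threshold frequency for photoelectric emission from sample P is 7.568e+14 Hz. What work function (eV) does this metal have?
3.13 eV

At the threshold frequency, photon energy equals work function:
φ = hf₀

Calculating:
φ = (6.626×10⁻³⁴ J·s)(7.568e+14 Hz)
φ = 3.13 eV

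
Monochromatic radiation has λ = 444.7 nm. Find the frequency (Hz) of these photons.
6.7415e+14 Hz

Using the wave equation: c = fλ

Solving for frequency:
f = c/λ = (3×10⁸ m/s) / (444.7×10⁻⁹ m)
f = 6.7415e+14 Hz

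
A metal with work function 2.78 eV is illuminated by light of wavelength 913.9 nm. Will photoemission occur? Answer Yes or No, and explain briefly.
No

For photoemission, the photon energy must exceed the work function.

Photon energy: E = hc/λ = 1.3566 eV
Work function: φ = 2.78 eV

Since E_photon (1.3566 eV) < φ (2.78 eV), photoemission will NOT occur.
The threshold wavelength is λ₀ = hc/φ = 446.0 nm.
Since 913.9 nm > 446.0 nm, the photons lack sufficient energy.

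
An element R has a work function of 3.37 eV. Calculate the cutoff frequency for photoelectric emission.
8.1486e+14 Hz

The threshold frequency is when the photon energy equals the work function:
hf₀ = φ

Solving for f₀:
f₀ = φ/h = (3.37 eV × 1.602×10⁻¹⁹ J/eV) / (6.626×10⁻³⁴ J·s)
f₀ = 8.1486e+14 Hz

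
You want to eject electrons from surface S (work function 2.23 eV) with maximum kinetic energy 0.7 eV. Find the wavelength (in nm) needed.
423.15 nm

From Einstein's equation: KE_max = hc/λ - φ

Rearranging for λ:
hc/λ = KE_max + φ
λ = hc/(KE_max + φ)

Required photon energy:
E_photon = KE_max + φ = 0.7 + 2.23 = 2.93 eV

Required wavelength:
λ = hc/E_photon = (6.626×10⁻³⁴)(3×10⁸) / (2.93 × 1.602×10⁻¹⁹)
λ = 423.15 nm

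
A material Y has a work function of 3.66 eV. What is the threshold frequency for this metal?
8.8498e+14 Hz

The threshold frequency is when the photon energy equals the work function:
hf₀ = φ

Solving for f₀:
f₀ = φ/h = (3.66 eV × 1.602×10⁻¹⁹ J/eV) / (6.626×10⁻³⁴ J·s)
f₀ = 8.8498e+14 Hz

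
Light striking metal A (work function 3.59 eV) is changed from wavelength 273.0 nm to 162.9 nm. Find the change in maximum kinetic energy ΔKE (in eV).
3.0695 eV

Using Einstein's equation: KE_max = hc/λ - φ

For λ₁ = 273.0 nm:
KE₁ = hc/λ₁ - φ = 4.5415 - 3.59 = 0.9515 eV

For λ₂ = 162.9 nm:
KE₂ = hc/λ₂ - φ = 7.6111 - 3.59 = 4.0211 eV

Change in KE:
ΔKE = KE₂ - KE₁ = 4.0211 - 0.9515 = 3.0695 eV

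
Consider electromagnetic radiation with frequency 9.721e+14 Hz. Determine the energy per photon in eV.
4.0203 eV

Using E = hf:

E = hf = (6.626×10⁻³⁴ J·s)(9.721e+14 Hz)
E = 4.0203 eV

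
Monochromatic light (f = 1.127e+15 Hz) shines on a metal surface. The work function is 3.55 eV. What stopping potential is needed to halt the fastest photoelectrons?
1.1109 V

The stopping potential V_s satisfies: eV_s = KE_max

First, find KE_max using Einstein's equation:
E_photon = hf = (6.626×10⁻³⁴ J·s)(1.127e+15 Hz) = 4.6609 eV
KE_max = E_photon - φ = 4.6609 - 3.55 = 1.1109 eV

Since eV_s = KE_max:
V_s = KE_max/e = 1.1109 V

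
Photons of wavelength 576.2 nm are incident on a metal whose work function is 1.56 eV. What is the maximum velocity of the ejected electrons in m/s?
4.5624e+05 m/s

First, find the maximum kinetic energy:
E_photon = hc/λ = 2.1518 eV
KE_max = E_photon - φ = 2.1518 - 1.56 = 0.5918 eV

Convert to Joules: KE_max = 0.5918 × 1.602×10⁻¹⁹ J = 9.4810e-20 J

Then use KE = ½mv² to find velocity:
v = √(2·KE/m) = √(2 × 9.4810e-20 J / 9.109e-31 kg)
v = 4.5624e+05 m/s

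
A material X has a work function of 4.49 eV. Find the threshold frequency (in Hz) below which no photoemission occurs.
1.0857e+15 Hz

The threshold frequency is when the photon energy equals the work function:
hf₀ = φ

Solving for f₀:
f₀ = φ/h = (4.49 eV × 1.602×10⁻¹⁹ J/eV) / (6.626×10⁻³⁴ J·s)
f₀ = 1.0857e+15 Hz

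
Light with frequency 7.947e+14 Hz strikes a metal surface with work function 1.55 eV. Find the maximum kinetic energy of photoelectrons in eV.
1.7366 eV

Using Einstein's photoelectric equation: KE_max = hf - φ

First, calculate the photon energy:
E_photon = hf = (6.626×10⁻³⁴ J·s)(7.947e+14 Hz)
E_photon = 3.2866 eV

Then, the maximum kinetic energy:
KE_max = E_photon - φ = 3.2866 eV - 1.55 eV = 1.7366 eV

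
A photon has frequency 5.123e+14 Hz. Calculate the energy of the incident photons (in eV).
2.1187 eV

Using E = hf:

E = hf = (6.626×10⁻³⁴ J·s)(5.123e+14 Hz)
E = 2.1187 eV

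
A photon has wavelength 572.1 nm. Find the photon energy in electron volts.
2.1672 eV

Using E = hf = hc/λ:

E = hc/λ = (6.626×10⁻³⁴ J·s)(3×10⁸ m/s) / (572.1×10⁻⁹ m)
E = 2.1672 eV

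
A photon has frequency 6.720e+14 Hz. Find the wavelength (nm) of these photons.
446.12 nm

Using the wave equation: c = fλ

Solving for wavelength:
λ = c/f = (3×10⁸ m/s) / (6.720e+14 Hz)
λ = 446.12 nm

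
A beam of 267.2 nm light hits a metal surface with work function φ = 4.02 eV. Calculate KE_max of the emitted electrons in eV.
0.6201 eV

Using Einstein's photoelectric equation: KE_max = hf - φ = hc/λ - φ

First, calculate the photon energy:
E_photon = hc/λ = (6.626×10⁻³⁴ J·s)(3×10⁸ m/s) / (267.2×10⁻⁹ m)
E_photon = 4.6401 eV

Then, the maximum kinetic energy:
KE_max = E_photon - φ = 4.6401 eV - 4.02 eV = 0.6201 eV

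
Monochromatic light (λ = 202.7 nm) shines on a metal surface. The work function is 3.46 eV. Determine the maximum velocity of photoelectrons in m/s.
9.6670e+05 m/s

First, find the maximum kinetic energy:
E_photon = hc/λ = 6.1166 eV
KE_max = E_photon - φ = 6.1166 - 3.46 = 2.6566 eV

Convert to Joules: KE_max = 2.6566 × 1.602×10⁻¹⁹ J = 4.2564e-19 J

Then use KE = ½mv² to find velocity:
v = √(2·KE/m) = √(2 × 4.2564e-19 J / 9.109e-31 kg)
v = 9.6670e+05 m/s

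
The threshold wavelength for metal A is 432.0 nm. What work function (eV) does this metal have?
2.87 eV

At the threshold wavelength, photon energy equals work function:
φ = hc/λ₀

Calculating:
φ = (6.626×10⁻³⁴ J·s)(3×10⁸ m/s) / (432.0×10⁻⁹ m)
φ = 2.87 eV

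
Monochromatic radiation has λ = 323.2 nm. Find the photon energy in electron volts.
3.8361 eV

Using E = hf = hc/λ:

E = hc/λ = (6.626×10⁻³⁴ J·s)(3×10⁸ m/s) / (323.2×10⁻⁹ m)
E = 3.8361 eV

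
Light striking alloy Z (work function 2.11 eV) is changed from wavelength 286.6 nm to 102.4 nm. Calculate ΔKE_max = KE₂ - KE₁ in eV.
7.7818 eV

Using Einstein's equation: KE_max = hc/λ - φ

For λ₁ = 286.6 nm:
KE₁ = hc/λ₁ - φ = 4.3260 - 2.11 = 2.2160 eV

For λ₂ = 102.4 nm:
KE₂ = hc/λ₂ - φ = 12.1078 - 2.11 = 9.9978 eV

Change in KE:
ΔKE = KE₂ - KE₁ = 9.9978 - 2.2160 = 7.7818 eV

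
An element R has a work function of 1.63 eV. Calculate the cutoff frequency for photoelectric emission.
3.9413e+14 Hz

The threshold frequency is when the photon energy equals the work function:
hf₀ = φ

Solving for f₀:
f₀ = φ/h = (1.63 eV × 1.602×10⁻¹⁹ J/eV) / (6.626×10⁻³⁴ J·s)
f₀ = 3.9413e+14 Hz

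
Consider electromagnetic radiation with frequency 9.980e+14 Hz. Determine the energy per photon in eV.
4.1274 eV

Using E = hf:

E = hf = (6.626×10⁻³⁴ J·s)(9.980e+14 Hz)
E = 4.1274 eV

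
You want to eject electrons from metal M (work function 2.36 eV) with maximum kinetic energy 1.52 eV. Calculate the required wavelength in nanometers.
319.55 nm

From Einstein's equation: KE_max = hc/λ - φ

Rearranging for λ:
hc/λ = KE_max + φ
λ = hc/(KE_max + φ)

Required photon energy:
E_photon = KE_max + φ = 1.52 + 2.36 = 3.88 eV

Required wavelength:
λ = hc/E_photon = (6.626×10⁻³⁴)(3×10⁸) / (3.88 × 1.602×10⁻¹⁹)
λ = 319.55 nm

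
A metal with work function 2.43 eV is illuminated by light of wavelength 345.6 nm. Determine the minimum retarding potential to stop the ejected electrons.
1.1575 V

The stopping potential V_s satisfies: eV_s = KE_max

First, find KE_max using Einstein's equation:
E_photon = hc/λ = 3.5875 eV
KE_max = E_photon - φ = 3.5875 - 2.43 = 1.1575 eV

Since eV_s = KE_max:
V_s = KE_max/e = 1.1575 V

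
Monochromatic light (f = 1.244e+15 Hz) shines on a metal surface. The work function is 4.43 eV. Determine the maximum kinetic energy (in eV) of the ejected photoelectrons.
0.7148 eV

Using Einstein's photoelectric equation: KE_max = hf - φ

First, calculate the photon energy:
E_photon = hf = (6.626×10⁻³⁴ J·s)(1.244e+15 Hz)
E_photon = 5.1448 eV

Then, the maximum kinetic energy:
KE_max = E_photon - φ = 5.1448 eV - 4.43 eV = 0.7148 eV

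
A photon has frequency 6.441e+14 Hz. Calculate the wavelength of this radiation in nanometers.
465.44 nm

Using the wave equation: c = fλ

Solving for wavelength:
λ = c/f = (3×10⁸ m/s) / (6.441e+14 Hz)
λ = 465.44 nm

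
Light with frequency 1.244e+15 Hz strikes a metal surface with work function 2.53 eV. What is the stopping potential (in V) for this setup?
2.6148 V

The stopping potential V_s satisfies: eV_s = KE_max

First, find KE_max using Einstein's equation:
E_photon = hf = (6.626×10⁻³⁴ J·s)(1.244e+15 Hz) = 5.1448 eV
KE_max = E_photon - φ = 5.1448 - 2.53 = 2.6148 eV

Since eV_s = KE_max:
V_s = KE_max/e = 2.6148 V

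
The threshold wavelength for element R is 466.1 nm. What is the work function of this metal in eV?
2.66 eV

At the threshold wavelength, photon energy equals work function:
φ = hc/λ₀

Calculating:
φ = (6.626×10⁻³⁴ J·s)(3×10⁸ m/s) / (466.1×10⁻⁹ m)
φ = 2.66 eV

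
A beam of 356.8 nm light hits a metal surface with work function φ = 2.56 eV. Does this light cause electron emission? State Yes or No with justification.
Yes

For photoemission, the photon energy must exceed the work function.

Photon energy: E = hc/λ = 3.4749 eV
Work function: φ = 2.56 eV

Since E_photon (3.4749 eV) > φ (2.56 eV), photoemission WILL occur.
The threshold wavelength is λ₀ = hc/φ = 484.3 nm.
Since 356.8 nm < 484.3 nm, the light has sufficient energy.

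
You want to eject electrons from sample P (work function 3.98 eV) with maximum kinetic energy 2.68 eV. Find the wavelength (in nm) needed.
186.16 nm

From Einstein's equation: KE_max = hc/λ - φ

Rearranging for λ:
hc/λ = KE_max + φ
λ = hc/(KE_max + φ)

Required photon energy:
E_photon = KE_max + φ = 2.68 + 3.98 = 6.66 eV

Required wavelength:
λ = hc/E_photon = (6.626×10⁻³⁴)(3×10⁸) / (6.66 × 1.602×10⁻¹⁹)
λ = 186.16 nm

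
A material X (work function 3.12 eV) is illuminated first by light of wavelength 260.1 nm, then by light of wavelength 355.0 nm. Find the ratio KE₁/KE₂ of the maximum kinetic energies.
4.4208

Using Einstein's equation: KE_max = hc/λ - φ

For λ₁ = 260.1 nm:
E₁ = hc/λ₁ = 4.7668 eV
KE₁ = E₁ - φ = 4.7668 - 3.12 = 1.6468 eV

For λ₂ = 355.0 nm:
E₂ = hc/λ₂ = 3.4925 eV
KE₂ = E₂ - φ = 3.4925 - 3.12 = 0.3725 eV

Ratio: KE₁/KE₂ = 1.6468/0.3725 = 4.4208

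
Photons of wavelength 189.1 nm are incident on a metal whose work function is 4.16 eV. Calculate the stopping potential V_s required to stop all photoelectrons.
2.3965 V

The stopping potential V_s satisfies: eV_s = KE_max

First, find KE_max using Einstein's equation:
E_photon = hc/λ = 6.5565 eV
KE_max = E_photon - φ = 6.5565 - 4.16 = 2.3965 eV

Since eV_s = KE_max:
V_s = KE_max/e = 2.3965 V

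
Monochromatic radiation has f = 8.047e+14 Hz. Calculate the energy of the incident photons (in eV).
3.3280 eV

Using E = hf:

E = hf = (6.626×10⁻³⁴ J·s)(8.047e+14 Hz)
E = 3.3280 eV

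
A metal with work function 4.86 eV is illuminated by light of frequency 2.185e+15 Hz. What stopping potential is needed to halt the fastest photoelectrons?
4.1764 V

The stopping potential V_s satisfies: eV_s = KE_max

First, find KE_max using Einstein's equation:
E_photon = hf = (6.626×10⁻³⁴ J·s)(2.185e+15 Hz) = 9.0364 eV
KE_max = E_photon - φ = 9.0364 - 4.86 = 4.1764 eV

Since eV_s = KE_max:
V_s = KE_max/e = 4.1764 V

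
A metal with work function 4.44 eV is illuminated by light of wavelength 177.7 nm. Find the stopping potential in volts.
2.5372 V

The stopping potential V_s satisfies: eV_s = KE_max

First, find KE_max using Einstein's equation:
E_photon = hc/λ = 6.9772 eV
KE_max = E_photon - φ = 6.9772 - 4.44 = 2.5372 eV

Since eV_s = KE_max:
V_s = KE_max/e = 2.5372 V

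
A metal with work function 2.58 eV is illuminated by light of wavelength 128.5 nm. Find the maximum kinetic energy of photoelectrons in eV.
7.0686 eV

Using Einstein's photoelectric equation: KE_max = hf - φ = hc/λ - φ

First, calculate the photon energy:
E_photon = hc/λ = (6.626×10⁻³⁴ J·s)(3×10⁸ m/s) / (128.5×10⁻⁹ m)
E_photon = 9.6486 eV

Then, the maximum kinetic energy:
KE_max = E_photon - φ = 9.6486 eV - 2.58 eV = 7.0686 eV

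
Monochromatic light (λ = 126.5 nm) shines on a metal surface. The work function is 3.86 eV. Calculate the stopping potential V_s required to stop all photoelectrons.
5.9411 V

The stopping potential V_s satisfies: eV_s = KE_max

First, find KE_max using Einstein's equation:
E_photon = hc/λ = 9.8011 eV
KE_max = E_photon - φ = 9.8011 - 3.86 = 5.9411 eV

Since eV_s = KE_max:
V_s = KE_max/e = 5.9411 V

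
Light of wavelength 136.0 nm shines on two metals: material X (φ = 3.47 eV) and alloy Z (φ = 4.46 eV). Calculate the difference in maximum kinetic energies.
0.9900 eV

Using KE_max = hc/λ - φ for each metal:

Photon energy: E = hc/λ = 9.1165 eV

For material X (φ₁ = 3.47 eV):
KE₁ = E - φ₁ = 9.1165 - 3.47 = 5.6465 eV

For alloy Z (φ₂ = 4.46 eV):
KE₂ = E - φ₂ = 9.1165 - 4.46 = 4.6565 eV

Difference:
ΔKE = KE₁ - KE₂ = 5.6465 - 4.6565 = 0.9900 eV

Note: The difference equals the difference in work functions: 4.46 - 3.47 = 0.99 eV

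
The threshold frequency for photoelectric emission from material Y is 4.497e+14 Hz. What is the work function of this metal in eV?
1.86 eV

At the threshold frequency, photon energy equals work function:
φ = hf₀

Calculating:
φ = (6.626×10⁻³⁴ J·s)(4.497e+14 Hz)
φ = 1.86 eV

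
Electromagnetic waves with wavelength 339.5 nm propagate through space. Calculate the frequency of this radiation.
8.8304e+14 Hz

Using the wave equation: c = fλ

Solving for frequency:
f = c/λ = (3×10⁸ m/s) / (339.5×10⁻⁹ m)
f = 8.8304e+14 Hz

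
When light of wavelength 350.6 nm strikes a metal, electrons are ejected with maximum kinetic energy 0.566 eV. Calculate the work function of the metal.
2.97 eV

From Einstein's photoelectric equation: KE_max = hf - φ = hc/λ - φ

Rearranging for φ:
φ = hc/λ - KE_max

Calculate photon energy:
E_photon = hc/λ = 3.5363 eV

Therefore:
φ = 3.5363 - 0.566 = 2.97 eV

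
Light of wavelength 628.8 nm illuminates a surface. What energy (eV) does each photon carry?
1.9718 eV

Using E = hf = hc/λ:

E = hc/λ = (6.626×10⁻³⁴ J·s)(3×10⁸ m/s) / (628.8×10⁻⁹ m)
E = 1.9718 eV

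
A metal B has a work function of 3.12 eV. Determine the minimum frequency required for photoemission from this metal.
7.5441e+14 Hz

The threshold frequency is when the photon energy equals the work function:
hf₀ = φ

Solving for f₀:
f₀ = φ/h = (3.12 eV × 1.602×10⁻¹⁹ J/eV) / (6.626×10⁻³⁴ J·s)
f₀ = 7.5441e+14 Hz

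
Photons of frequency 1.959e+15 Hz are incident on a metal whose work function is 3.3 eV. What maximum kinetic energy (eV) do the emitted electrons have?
4.8018 eV

Using Einstein's photoelectric equation: KE_max = hf - φ

First, calculate the photon energy:
E_photon = hf = (6.626×10⁻³⁴ J·s)(1.959e+15 Hz)
E_photon = 8.1018 eV

Then, the maximum kinetic energy:
KE_max = E_photon - φ = 8.1018 eV - 3.3 eV = 4.8018 eV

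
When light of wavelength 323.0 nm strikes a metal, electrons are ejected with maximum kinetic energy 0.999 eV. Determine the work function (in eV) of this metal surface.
2.84 eV

From Einstein's photoelectric equation: KE_max = hf - φ = hc/λ - φ

Rearranging for φ:
φ = hc/λ - KE_max

Calculate photon energy:
E_photon = hc/λ = 3.8385 eV

Therefore:
φ = 3.8385 - 0.999 = 2.84 eV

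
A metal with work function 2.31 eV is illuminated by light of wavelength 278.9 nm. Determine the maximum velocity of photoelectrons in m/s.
8.6671e+05 m/s

First, find the maximum kinetic energy:
E_photon = hc/λ = 4.4455 eV
KE_max = E_photon - φ = 4.4455 - 2.31 = 2.1355 eV

Convert to Joules: KE_max = 2.1355 × 1.602×10⁻¹⁹ J = 3.4214e-19 J

Then use KE = ½mv² to find velocity:
v = √(2·KE/m) = √(2 × 3.4214e-19 J / 9.109e-31 kg)
v = 8.6671e+05 m/s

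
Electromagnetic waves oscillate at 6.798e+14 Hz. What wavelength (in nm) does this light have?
441.00 nm

Using the wave equation: c = fλ

Solving for wavelength:
λ = c/f = (3×10⁸ m/s) / (6.798e+14 Hz)
λ = 441.00 nm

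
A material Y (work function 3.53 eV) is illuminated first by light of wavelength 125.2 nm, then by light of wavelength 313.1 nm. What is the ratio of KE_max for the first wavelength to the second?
14.8244

Using Einstein's equation: KE_max = hc/λ - φ

For λ₁ = 125.2 nm:
E₁ = hc/λ₁ = 9.9029 eV
KE₁ = E₁ - φ = 9.9029 - 3.53 = 6.3729 eV

For λ₂ = 313.1 nm:
E₂ = hc/λ₂ = 3.9599 eV
KE₂ = E₂ - φ = 3.9599 - 3.53 = 0.4299 eV

Ratio: KE₁/KE₂ = 6.3729/0.4299 = 14.8244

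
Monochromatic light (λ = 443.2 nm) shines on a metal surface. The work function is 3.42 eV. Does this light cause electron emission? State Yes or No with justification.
No

For photoemission, the photon energy must exceed the work function.

Photon energy: E = hc/λ = 2.7975 eV
Work function: φ = 3.42 eV

Since E_photon (2.7975 eV) < φ (3.42 eV), photoemission will NOT occur.
The threshold wavelength is λ₀ = hc/φ = 362.5 nm.
Since 443.2 nm > 362.5 nm, the photons lack sufficient energy.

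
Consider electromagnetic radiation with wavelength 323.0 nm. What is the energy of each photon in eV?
3.8385 eV

Using E = hf = hc/λ:

E = hc/λ = (6.626×10⁻³⁴ J·s)(3×10⁸ m/s) / (323.0×10⁻⁹ m)
E = 3.8385 eV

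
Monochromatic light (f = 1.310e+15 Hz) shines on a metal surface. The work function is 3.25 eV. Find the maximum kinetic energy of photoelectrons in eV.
2.1677 eV

Using Einstein's photoelectric equation: KE_max = hf - φ

First, calculate the photon energy:
E_photon = hf = (6.626×10⁻³⁴ J·s)(1.310e+15 Hz)
E_photon = 5.4177 eV

Then, the maximum kinetic energy:
KE_max = E_photon - φ = 5.4177 eV - 3.25 eV = 2.1677 eV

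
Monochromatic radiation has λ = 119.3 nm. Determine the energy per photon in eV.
10.3926 eV

Using E = hf = hc/λ:

E = hc/λ = (6.626×10⁻³⁴ J·s)(3×10⁸ m/s) / (119.3×10⁻⁹ m)
E = 10.3926 eV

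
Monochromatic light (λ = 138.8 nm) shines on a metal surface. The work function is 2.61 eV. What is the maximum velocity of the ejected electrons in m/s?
1.4913e+06 m/s

First, find the maximum kinetic energy:
E_photon = hc/λ = 8.9326 eV
KE_max = E_photon - φ = 8.9326 - 2.61 = 6.3226 eV

Convert to Joules: KE_max = 6.3226 × 1.602×10⁻¹⁹ J = 1.0130e-18 J

Then use KE = ½mv² to find velocity:
v = √(2·KE/m) = √(2 × 1.0130e-18 J / 9.109e-31 kg)
v = 1.4913e+06 m/s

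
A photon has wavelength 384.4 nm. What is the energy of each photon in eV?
3.2254 eV

Using E = hf = hc/λ:

E = hc/λ = (6.626×10⁻³⁴ J·s)(3×10⁸ m/s) / (384.4×10⁻⁹ m)
E = 3.2254 eV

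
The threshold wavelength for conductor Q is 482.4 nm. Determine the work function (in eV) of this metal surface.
2.57 eV

At the threshold wavelength, photon energy equals work function:
φ = hc/λ₀

Calculating:
φ = (6.626×10⁻³⁴ J·s)(3×10⁸ m/s) / (482.4×10⁻⁹ m)
φ = 2.57 eV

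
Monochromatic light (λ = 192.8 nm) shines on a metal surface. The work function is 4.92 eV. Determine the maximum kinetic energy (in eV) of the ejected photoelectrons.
1.5107 eV

Using Einstein's photoelectric equation: KE_max = hf - φ = hc/λ - φ

First, calculate the photon energy:
E_photon = hc/λ = (6.626×10⁻³⁴ J·s)(3×10⁸ m/s) / (192.8×10⁻⁹ m)
E_photon = 6.4307 eV

Then, the maximum kinetic energy:
KE_max = E_photon - φ = 6.4307 eV - 4.92 eV = 1.5107 eV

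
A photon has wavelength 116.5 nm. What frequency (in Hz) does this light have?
2.5733e+15 Hz

Using the wave equation: c = fλ

Solving for frequency:
f = c/λ = (3×10⁸ m/s) / (116.5×10⁻⁹ m)
f = 2.5733e+15 Hz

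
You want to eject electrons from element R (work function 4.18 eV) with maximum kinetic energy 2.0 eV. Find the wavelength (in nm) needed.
200.62 nm

From Einstein's equation: KE_max = hc/λ - φ

Rearranging for λ:
hc/λ = KE_max + φ
λ = hc/(KE_max + φ)

Required photon energy:
E_photon = KE_max + φ = 2.0 + 4.18 = 6.18 eV

Required wavelength:
λ = hc/E_photon = (6.626×10⁻³⁴)(3×10⁸) / (6.18 × 1.602×10⁻¹⁹)
λ = 200.62 nm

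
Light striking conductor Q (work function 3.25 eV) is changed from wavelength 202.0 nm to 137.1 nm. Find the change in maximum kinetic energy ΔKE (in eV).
2.9055 eV

Using Einstein's equation: KE_max = hc/λ - φ

For λ₁ = 202.0 nm:
KE₁ = hc/λ₁ - φ = 6.1378 - 3.25 = 2.8878 eV

For λ₂ = 137.1 nm:
KE₂ = hc/λ₂ - φ = 9.0433 - 3.25 = 5.7933 eV

Change in KE:
ΔKE = KE₂ - KE₁ = 5.7933 - 2.8878 = 2.9055 eV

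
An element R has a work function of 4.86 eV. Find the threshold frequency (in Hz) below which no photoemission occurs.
1.1751e+15 Hz

The threshold frequency is when the photon energy equals the work function:
hf₀ = φ

Solving for f₀:
f₀ = φ/h = (4.86 eV × 1.602×10⁻¹⁹ J/eV) / (6.626×10⁻³⁴ J·s)
f₀ = 1.1751e+15 Hz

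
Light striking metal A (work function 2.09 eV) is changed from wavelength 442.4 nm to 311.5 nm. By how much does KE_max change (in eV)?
1.1777 eV

Using Einstein's equation: KE_max = hc/λ - φ

For λ₁ = 442.4 nm:
KE₁ = hc/λ₁ - φ = 2.8025 - 2.09 = 0.7125 eV

For λ₂ = 311.5 nm:
KE₂ = hc/λ₂ - φ = 3.9802 - 2.09 = 1.8902 eV

Change in KE:
ΔKE = KE₂ - KE₁ = 1.8902 - 0.7125 = 1.1777 eV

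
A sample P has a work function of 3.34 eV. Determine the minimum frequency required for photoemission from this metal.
8.0761e+14 Hz

The threshold frequency is when the photon energy equals the work function:
hf₀ = φ

Solving for f₀:
f₀ = φ/h = (3.34 eV × 1.602×10⁻¹⁹ J/eV) / (6.626×10⁻³⁴ J·s)
f₀ = 8.0761e+14 Hz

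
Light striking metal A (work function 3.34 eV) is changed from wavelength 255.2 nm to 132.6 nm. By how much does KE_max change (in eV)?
4.4919 eV

Using Einstein's equation: KE_max = hc/λ - φ

For λ₁ = 255.2 nm:
KE₁ = hc/λ₁ - φ = 4.8583 - 3.34 = 1.5183 eV

For λ₂ = 132.6 nm:
KE₂ = hc/λ₂ - φ = 9.3502 - 3.34 = 6.0102 eV

Change in KE:
ΔKE = KE₂ - KE₁ = 6.0102 - 1.5183 = 4.4919 eV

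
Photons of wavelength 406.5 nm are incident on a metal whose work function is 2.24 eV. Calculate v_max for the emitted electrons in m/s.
5.3380e+05 m/s

First, find the maximum kinetic energy:
E_photon = hc/λ = 3.0500 eV
KE_max = E_photon - φ = 3.0500 - 2.24 = 0.8100 eV

Convert to Joules: KE_max = 0.8100 × 1.602×10⁻¹⁹ J = 1.2978e-19 J

Then use KE = ½mv² to find velocity:
v = √(2·KE/m) = √(2 × 1.2978e-19 J / 9.109e-31 kg)
v = 5.3380e+05 m/s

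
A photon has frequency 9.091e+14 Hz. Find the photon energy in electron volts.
3.7597 eV

Using E = hf:

E = hf = (6.626×10⁻³⁴ J·s)(9.091e+14 Hz)
E = 3.7597 eV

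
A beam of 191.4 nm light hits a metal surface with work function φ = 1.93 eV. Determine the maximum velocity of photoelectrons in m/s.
1.2648e+06 m/s

First, find the maximum kinetic energy:
E_photon = hc/λ = 6.4778 eV
KE_max = E_photon - φ = 6.4778 - 1.93 = 4.5478 eV

Convert to Joules: KE_max = 4.5478 × 1.602×10⁻¹⁹ J = 7.2863e-19 J

Then use KE = ½mv² to find velocity:
v = √(2·KE/m) = √(2 × 7.2863e-19 J / 9.109e-31 kg)
v = 1.2648e+06 m/s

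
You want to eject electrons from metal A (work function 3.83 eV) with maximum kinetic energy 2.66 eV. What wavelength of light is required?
191.04 nm

From Einstein's equation: KE_max = hc/λ - φ

Rearranging for λ:
hc/λ = KE_max + φ
λ = hc/(KE_max + φ)

Required photon energy:
E_photon = KE_max + φ = 2.66 + 3.83 = 6.49 eV

Required wavelength:
λ = hc/E_photon = (6.626×10⁻³⁴)(3×10⁸) / (6.49 × 1.602×10⁻¹⁹)
λ = 191.04 nm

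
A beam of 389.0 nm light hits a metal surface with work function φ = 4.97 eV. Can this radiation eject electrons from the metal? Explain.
No

For photoemission, the photon energy must exceed the work function.

Photon energy: E = hc/λ = 3.1873 eV
Work function: φ = 4.97 eV

Since E_photon (3.1873 eV) < φ (4.97 eV), photoemission will NOT occur.
The threshold wavelength is λ₀ = hc/φ = 249.5 nm.
Since 389.0 nm > 249.5 nm, the photons lack sufficient energy.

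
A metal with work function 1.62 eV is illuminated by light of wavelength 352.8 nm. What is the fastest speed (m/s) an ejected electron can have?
8.1630e+05 m/s

First, find the maximum kinetic energy:
E_photon = hc/λ = 3.5143 eV
KE_max = E_photon - φ = 3.5143 - 1.62 = 1.8943 eV

Convert to Joules: KE_max = 1.8943 × 1.602×10⁻¹⁹ J = 3.0350e-19 J

Then use KE = ½mv² to find velocity:
v = √(2·KE/m) = √(2 × 3.0350e-19 J / 9.109e-31 kg)
v = 8.1630e+05 m/s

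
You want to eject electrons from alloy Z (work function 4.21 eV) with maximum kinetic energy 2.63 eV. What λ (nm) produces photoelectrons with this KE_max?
181.26 nm

From Einstein's equation: KE_max = hc/λ - φ

Rearranging for λ:
hc/λ = KE_max + φ
λ = hc/(KE_max + φ)

Required photon energy:
E_photon = KE_max + φ = 2.63 + 4.21 = 6.84 eV

Required wavelength:
λ = hc/E_photon = (6.626×10⁻³⁴)(3×10⁸) / (6.84 × 1.602×10⁻¹⁹)
λ = 181.26 nm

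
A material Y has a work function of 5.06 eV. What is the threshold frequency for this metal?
1.2235e+15 Hz

The threshold frequency is when the photon energy equals the work function:
hf₀ = φ

Solving for f₀:
f₀ = φ/h = (5.06 eV × 1.602×10⁻¹⁹ J/eV) / (6.626×10⁻³⁴ J·s)
f₀ = 1.2235e+15 Hz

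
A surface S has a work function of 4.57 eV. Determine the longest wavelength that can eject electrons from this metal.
271.30 nm

The threshold wavelength is when the photon energy equals the work function:
hc/λ₀ = φ

Solving for λ₀:
λ₀ = hc/φ = (6.626×10⁻³⁴ J·s)(3×10⁸ m/s) / (4.57 eV × 1.602×10⁻¹⁹ J/eV)
λ₀ = 271.30 nm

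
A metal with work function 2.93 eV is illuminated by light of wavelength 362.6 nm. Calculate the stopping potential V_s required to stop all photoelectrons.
0.4893 V

The stopping potential V_s satisfies: eV_s = KE_max

First, find KE_max using Einstein's equation:
E_photon = hc/λ = 3.4193 eV
KE_max = E_photon - φ = 3.4193 - 2.93 = 0.4893 eV

Since eV_s = KE_max:
V_s = KE_max/e = 0.4893 V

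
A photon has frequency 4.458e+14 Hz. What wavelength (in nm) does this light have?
672.48 nm

Using the wave equation: c = fλ

Solving for wavelength:
λ = c/f = (3×10⁸ m/s) / (4.458e+14 Hz)
λ = 672.48 nm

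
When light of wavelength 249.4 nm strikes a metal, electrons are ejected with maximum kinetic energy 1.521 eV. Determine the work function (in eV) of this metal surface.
3.45 eV

From Einstein's photoelectric equation: KE_max = hf - φ = hc/λ - φ

Rearranging for φ:
φ = hc/λ - KE_max

Calculate photon energy:
E_photon = hc/λ = 4.9713 eV

Therefore:
φ = 4.9713 - 1.521 = 3.45 eV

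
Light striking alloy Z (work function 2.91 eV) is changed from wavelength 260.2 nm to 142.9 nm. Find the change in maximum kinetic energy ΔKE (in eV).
3.9113 eV

Using Einstein's equation: KE_max = hc/λ - φ

For λ₁ = 260.2 nm:
KE₁ = hc/λ₁ - φ = 4.7650 - 2.91 = 1.8550 eV

For λ₂ = 142.9 nm:
KE₂ = hc/λ₂ - φ = 8.6763 - 2.91 = 5.7663 eV

Change in KE:
ΔKE = KE₂ - KE₁ = 5.7663 - 1.8550 = 3.9113 eV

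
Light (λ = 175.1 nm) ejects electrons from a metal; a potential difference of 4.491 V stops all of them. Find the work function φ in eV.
2.59 eV

The stopping potential gives the maximum kinetic energy: KE_max = eV_s = 4.491 eV

From Einstein's photoelectric equation: KE_max = hc/λ - φ
Rearranging: φ = hc/λ - KE_max

Calculate photon energy:
E_photon = hc/λ = (6.626×10⁻³⁴ J·s)(3×10⁸ m/s) / (175.1×10⁻⁹ m) = 7.0808 eV

Therefore:
φ = 7.0808 - 4.491 = 2.59 eV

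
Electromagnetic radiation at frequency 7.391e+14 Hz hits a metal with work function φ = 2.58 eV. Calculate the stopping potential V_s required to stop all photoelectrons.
0.4767 V

The stopping potential V_s satisfies: eV_s = KE_max

First, find KE_max using Einstein's equation:
E_photon = hf = (6.626×10⁻³⁴ J·s)(7.391e+14 Hz) = 3.0567 eV
KE_max = E_photon - φ = 3.0567 - 2.58 = 0.4767 eV

Since eV_s = KE_max:
V_s = KE_max/e = 0.4767 V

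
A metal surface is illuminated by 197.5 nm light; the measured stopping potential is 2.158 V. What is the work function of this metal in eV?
4.12 eV

The stopping potential gives the maximum kinetic energy: KE_max = eV_s = 2.158 eV

From Einstein's photoelectric equation: KE_max = hc/λ - φ
Rearranging: φ = hc/λ - KE_max

Calculate photon energy:
E_photon = hc/λ = (6.626×10⁻³⁴ J·s)(3×10⁸ m/s) / (197.5×10⁻⁹ m) = 6.2777 eV

Therefore:
φ = 6.2777 - 2.158 = 4.12 eV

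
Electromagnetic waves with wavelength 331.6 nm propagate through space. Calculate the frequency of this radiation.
9.0408e+14 Hz

Using the wave equation: c = fλ

Solving for frequency:
f = c/λ = (3×10⁸ m/s) / (331.6×10⁻⁹ m)
f = 9.0408e+14 Hz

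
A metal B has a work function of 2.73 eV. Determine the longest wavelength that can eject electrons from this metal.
454.15 nm

The threshold wavelength is when the photon energy equals the work function:
hc/λ₀ = φ

Solving for λ₀:
λ₀ = hc/φ = (6.626×10⁻³⁴ J·s)(3×10⁸ m/s) / (2.73 eV × 1.602×10⁻¹⁹ J/eV)
λ₀ = 454.15 nm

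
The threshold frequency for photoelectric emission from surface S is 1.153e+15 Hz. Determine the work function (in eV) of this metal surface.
4.77 eV

At the threshold frequency, photon energy equals work function:
φ = hf₀

Calculating:
φ = (6.626×10⁻³⁴ J·s)(1.153e+15 Hz)
φ = 4.77 eV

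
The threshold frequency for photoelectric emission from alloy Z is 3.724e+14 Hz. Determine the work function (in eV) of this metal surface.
1.54 eV

At the threshold frequency, photon energy equals work function:
φ = hf₀

Calculating:
φ = (6.626×10⁻³⁴ J·s)(3.724e+14 Hz)
φ = 1.54 eV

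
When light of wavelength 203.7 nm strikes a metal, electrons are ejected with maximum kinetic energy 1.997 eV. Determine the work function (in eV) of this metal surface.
4.09 eV

From Einstein's photoelectric equation: KE_max = hf - φ = hc/λ - φ

Rearranging for φ:
φ = hc/λ - KE_max

Calculate photon energy:
E_photon = hc/λ = 6.0866 eV

Therefore:
φ = 6.0866 - 1.997 = 4.09 eV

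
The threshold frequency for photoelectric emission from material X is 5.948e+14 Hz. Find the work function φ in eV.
2.46 eV

At the threshold frequency, photon energy equals work function:
φ = hf₀

Calculating:
φ = (6.626×10⁻³⁴ J·s)(5.948e+14 Hz)
φ = 2.46 eV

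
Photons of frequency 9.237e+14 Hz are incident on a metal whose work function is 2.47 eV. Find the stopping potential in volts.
1.3501 V

The stopping potential V_s satisfies: eV_s = KE_max

First, find KE_max using Einstein's equation:
E_photon = hf = (6.626×10⁻³⁴ J·s)(9.237e+14 Hz) = 3.8201 eV
KE_max = E_photon - φ = 3.8201 - 2.47 = 1.3501 eV

Since eV_s = KE_max:
V_s = KE_max/e = 1.3501 V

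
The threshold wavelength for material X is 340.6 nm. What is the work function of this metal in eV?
3.64 eV

At the threshold wavelength, photon energy equals work function:
φ = hc/λ₀

Calculating:
φ = (6.626×10⁻³⁴ J·s)(3×10⁸ m/s) / (340.6×10⁻⁹ m)
φ = 3.64 eV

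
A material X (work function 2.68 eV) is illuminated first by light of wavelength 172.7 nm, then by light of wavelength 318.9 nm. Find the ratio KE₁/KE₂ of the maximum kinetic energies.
3.7249

Using Einstein's equation: KE_max = hc/λ - φ

For λ₁ = 172.7 nm:
E₁ = hc/λ₁ = 7.1792 eV
KE₁ = E₁ - φ = 7.1792 - 2.68 = 4.4992 eV

For λ₂ = 318.9 nm:
E₂ = hc/λ₂ = 3.8879 eV
KE₂ = E₂ - φ = 3.8879 - 2.68 = 1.2079 eV

Ratio: KE₁/KE₂ = 4.4992/1.2079 = 3.7249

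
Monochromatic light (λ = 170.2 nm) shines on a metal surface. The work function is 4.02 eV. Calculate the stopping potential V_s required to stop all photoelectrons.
3.2646 V

The stopping potential V_s satisfies: eV_s = KE_max

First, find KE_max using Einstein's equation:
E_photon = hc/λ = 7.2846 eV
KE_max = E_photon - φ = 7.2846 - 4.02 = 3.2646 eV

Since eV_s = KE_max:
V_s = KE_max/e = 3.2646 V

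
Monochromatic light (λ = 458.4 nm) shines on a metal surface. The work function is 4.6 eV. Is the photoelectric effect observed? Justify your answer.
No

For photoemission, the photon energy must exceed the work function.

Photon energy: E = hc/λ = 2.7047 eV
Work function: φ = 4.6 eV

Since E_photon (2.7047 eV) < φ (4.6 eV), photoemission will NOT occur.
The threshold wavelength is λ₀ = hc/φ = 269.5 nm.
Since 458.4 nm > 269.5 nm, the photons lack sufficient energy.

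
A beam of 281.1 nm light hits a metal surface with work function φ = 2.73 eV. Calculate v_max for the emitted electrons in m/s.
7.6890e+05 m/s

First, find the maximum kinetic energy:
E_photon = hc/λ = 4.4107 eV
KE_max = E_photon - φ = 4.4107 - 2.73 = 1.6807 eV

Convert to Joules: KE_max = 1.6807 × 1.602×10⁻¹⁹ J = 2.6927e-19 J

Then use KE = ½mv² to find velocity:
v = √(2·KE/m) = √(2 × 2.6927e-19 J / 9.109e-31 kg)
v = 7.6890e+05 m/s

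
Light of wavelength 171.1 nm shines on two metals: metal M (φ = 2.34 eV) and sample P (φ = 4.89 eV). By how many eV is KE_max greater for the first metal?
2.5500 eV

Using KE_max = hc/λ - φ for each metal:

Photon energy: E = hc/λ = 7.2463 eV

For metal M (φ₁ = 2.34 eV):
KE₁ = E - φ₁ = 7.2463 - 2.34 = 4.9063 eV

For sample P (φ₂ = 4.89 eV):
KE₂ = E - φ₂ = 7.2463 - 4.89 = 2.3563 eV

Difference:
ΔKE = KE₁ - KE₂ = 4.9063 - 2.3563 = 2.5500 eV

Note: The difference equals the difference in work functions: 4.89 - 2.34 = 2.55 eV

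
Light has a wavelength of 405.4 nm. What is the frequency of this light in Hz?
7.3950e+14 Hz

Using the wave equation: c = fλ

Solving for frequency:
f = c/λ = (3×10⁸ m/s) / (405.4×10⁻⁹ m)
f = 7.3950e+14 Hz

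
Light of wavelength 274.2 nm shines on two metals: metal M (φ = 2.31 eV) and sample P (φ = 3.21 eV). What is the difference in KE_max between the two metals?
0.9000 eV

Using KE_max = hc/λ - φ for each metal:

Photon energy: E = hc/λ = 4.5217 eV

For metal M (φ₁ = 2.31 eV):
KE₁ = E - φ₁ = 4.5217 - 2.31 = 2.2117 eV

For sample P (φ₂ = 3.21 eV):
KE₂ = E - φ₂ = 4.5217 - 3.21 = 1.3117 eV

Difference:
ΔKE = KE₁ - KE₂ = 2.2117 - 1.3117 = 0.9000 eV

Note: The difference equals the difference in work functions: 3.21 - 2.31 = 0.90 eV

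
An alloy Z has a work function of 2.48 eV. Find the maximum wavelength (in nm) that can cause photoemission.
499.94 nm

The threshold wavelength is when the photon energy equals the work function:
hc/λ₀ = φ

Solving for λ₀:
λ₀ = hc/φ = (6.626×10⁻³⁴ J·s)(3×10⁸ m/s) / (2.48 eV × 1.602×10⁻¹⁹ J/eV)
λ₀ = 499.94 nm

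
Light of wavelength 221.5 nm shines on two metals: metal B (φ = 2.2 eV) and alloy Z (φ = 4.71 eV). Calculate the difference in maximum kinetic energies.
2.5100 eV

Using KE_max = hc/λ - φ for each metal:

Photon energy: E = hc/λ = 5.5975 eV

For metal B (φ₁ = 2.2 eV):
KE₁ = E - φ₁ = 5.5975 - 2.2 = 3.3975 eV

For alloy Z (φ₂ = 4.71 eV):
KE₂ = E - φ₂ = 5.5975 - 4.71 = 0.8875 eV

Difference:
ΔKE = KE₁ - KE₂ = 3.3975 - 0.8875 = 2.5100 eV

Note: The difference equals the difference in work functions: 4.71 - 2.2 = 2.51 eV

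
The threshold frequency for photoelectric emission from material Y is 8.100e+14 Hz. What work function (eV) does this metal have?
3.35 eV

At the threshold frequency, photon energy equals work function:
φ = hf₀

Calculating:
φ = (6.626×10⁻³⁴ J·s)(8.100e+14 Hz)
φ = 3.35 eV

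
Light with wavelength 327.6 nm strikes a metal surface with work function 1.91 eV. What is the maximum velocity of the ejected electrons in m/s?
8.1205e+05 m/s

First, find the maximum kinetic energy:
E_photon = hc/λ = 3.7846 eV
KE_max = E_photon - φ = 3.7846 - 1.91 = 1.8746 eV

Convert to Joules: KE_max = 1.8746 × 1.602×10⁻¹⁹ J = 3.0035e-19 J

Then use KE = ½mv² to find velocity:
v = √(2·KE/m) = √(2 × 3.0035e-19 J / 9.109e-31 kg)
v = 8.1205e+05 m/s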